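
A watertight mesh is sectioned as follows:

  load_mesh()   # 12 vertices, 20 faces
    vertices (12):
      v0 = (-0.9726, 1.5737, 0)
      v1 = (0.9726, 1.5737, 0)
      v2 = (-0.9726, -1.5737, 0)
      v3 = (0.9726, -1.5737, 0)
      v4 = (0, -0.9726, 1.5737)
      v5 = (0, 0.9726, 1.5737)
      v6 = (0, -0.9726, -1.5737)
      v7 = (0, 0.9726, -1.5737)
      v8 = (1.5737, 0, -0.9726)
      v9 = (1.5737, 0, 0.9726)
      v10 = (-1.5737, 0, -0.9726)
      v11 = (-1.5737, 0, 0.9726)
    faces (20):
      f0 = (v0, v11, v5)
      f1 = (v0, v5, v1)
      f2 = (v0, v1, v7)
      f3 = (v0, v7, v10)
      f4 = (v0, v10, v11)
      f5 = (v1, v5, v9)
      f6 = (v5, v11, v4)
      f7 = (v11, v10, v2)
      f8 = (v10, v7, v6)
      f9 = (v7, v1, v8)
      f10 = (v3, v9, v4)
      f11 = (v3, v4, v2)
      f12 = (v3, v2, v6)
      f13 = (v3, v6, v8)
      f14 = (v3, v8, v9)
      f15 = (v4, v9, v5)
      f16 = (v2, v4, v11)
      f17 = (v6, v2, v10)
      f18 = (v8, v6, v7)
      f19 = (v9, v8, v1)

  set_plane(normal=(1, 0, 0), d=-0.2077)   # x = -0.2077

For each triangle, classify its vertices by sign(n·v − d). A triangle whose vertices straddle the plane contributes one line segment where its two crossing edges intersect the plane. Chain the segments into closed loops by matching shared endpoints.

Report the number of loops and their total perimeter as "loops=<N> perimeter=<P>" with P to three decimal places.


loops=1 perimeter=10.129

Straddling triangles (10 of 20):
  (v0,v11,v5) [--+] → (-0.2077, 0.844234, 1.49437)–(-0.2077, 1.10097, 1.23763)  len=0.3631
  (v0,v5,v1) [-++] → (-0.2077, 1.10097, 1.23763)–(-0.2077, 1.5737, 0)  len=1.3248
  (v0,v1,v7) [-++] → (-0.2077, 1.5737, 0)–(-0.2077, 1.10097, -1.23763)  len=1.3248
  (v0,v7,v10) [-+-] → (-0.2077, 1.10097, -1.23763)–(-0.2077, 0.844234, -1.49437)  len=0.3631
  (v5,v11,v4) [+-+] → (-0.2077, 0.844234, 1.49437)–(-0.2077, -0.844234, 1.49437)  len=1.6885
  (v10,v7,v6) [-++] → (-0.2077, 0.844234, -1.49437)–(-0.2077, -0.844234, -1.49437)  len=1.6885
  (v3,v4,v2) [++-] → (-0.2077, -1.10097, 1.23763)–(-0.2077, -1.5737, 0)  len=1.3248
  (v3,v2,v6) [+-+] → (-0.2077, -1.5737, 0)–(-0.2077, -1.10097, -1.23763)  len=1.3248
  (v2,v4,v11) [-+-] → (-0.2077, -1.10097, 1.23763)–(-0.2077, -0.844234, 1.49437)  len=0.3631
  (v6,v2,v10) [+--] → (-0.2077, -1.10097, -1.23763)–(-0.2077, -0.844234, -1.49437)  len=0.3631

Chained into 1 loop(s):
  loop 1: 10 segments, perimeter = 10.1286
Total perimeter = 10.129


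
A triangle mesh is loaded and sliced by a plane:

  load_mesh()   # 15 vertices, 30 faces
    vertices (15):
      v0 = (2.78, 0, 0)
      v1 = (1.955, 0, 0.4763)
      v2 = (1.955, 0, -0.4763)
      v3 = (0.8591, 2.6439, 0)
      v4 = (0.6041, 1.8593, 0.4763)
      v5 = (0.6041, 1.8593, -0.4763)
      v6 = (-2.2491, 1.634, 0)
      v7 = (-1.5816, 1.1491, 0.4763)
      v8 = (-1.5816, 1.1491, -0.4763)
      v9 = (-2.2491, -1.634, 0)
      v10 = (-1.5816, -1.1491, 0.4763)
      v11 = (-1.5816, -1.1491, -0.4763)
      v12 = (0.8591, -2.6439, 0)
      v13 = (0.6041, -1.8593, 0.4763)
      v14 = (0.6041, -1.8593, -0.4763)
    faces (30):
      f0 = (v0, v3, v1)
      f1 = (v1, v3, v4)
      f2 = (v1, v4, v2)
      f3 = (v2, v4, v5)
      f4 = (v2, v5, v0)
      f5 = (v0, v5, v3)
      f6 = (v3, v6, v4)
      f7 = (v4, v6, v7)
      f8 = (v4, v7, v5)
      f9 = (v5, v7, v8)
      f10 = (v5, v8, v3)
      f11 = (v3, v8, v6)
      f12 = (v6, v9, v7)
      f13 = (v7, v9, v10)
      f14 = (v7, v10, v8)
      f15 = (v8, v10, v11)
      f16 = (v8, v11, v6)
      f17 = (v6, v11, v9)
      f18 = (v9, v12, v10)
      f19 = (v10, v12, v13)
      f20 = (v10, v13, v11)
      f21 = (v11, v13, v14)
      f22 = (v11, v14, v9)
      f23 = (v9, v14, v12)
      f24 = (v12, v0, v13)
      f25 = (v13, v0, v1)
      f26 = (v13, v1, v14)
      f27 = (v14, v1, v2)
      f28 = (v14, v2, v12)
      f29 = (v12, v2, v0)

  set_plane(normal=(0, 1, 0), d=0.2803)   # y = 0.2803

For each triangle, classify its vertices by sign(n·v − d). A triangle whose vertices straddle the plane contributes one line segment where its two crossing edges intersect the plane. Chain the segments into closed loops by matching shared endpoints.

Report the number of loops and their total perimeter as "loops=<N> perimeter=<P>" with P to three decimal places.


Straddling triangles (12 of 30):
  (v0,v3,v1) [-+-] → (2.57635, 0.2803, 0)–(1.83882, 0.2803, 0.425804)  len=0.8516
  (v1,v3,v4) [-++] → (1.83882, 0.2803, 0.425804)–(1.75134, 0.2803, 0.4763)  len=0.1010
  (v1,v4,v2) [-+-] → (1.75134, 0.2803, 0.4763)–(1.75134, 0.2803, -0.33269)  len=0.8090
  (v2,v4,v5) [-++] → (1.75134, 0.2803, -0.33269)–(1.75134, 0.2803, -0.4763)  len=0.1436
  (v2,v5,v0) [-+-] → (1.75134, 0.2803, -0.4763)–(2.45197, 0.2803, -0.0718049)  len=0.8090
  (v0,v5,v3) [-++] → (2.45197, 0.2803, -0.0718049)–(2.57635, 0.2803, 0)  len=0.1436
  (v6,v9,v7) [+-+] → (-2.2491, 0.2803, 0)–(-1.78997, 0.2803, 0.327613)  len=0.5640
  (v7,v9,v10) [+--] → (-1.78997, 0.2803, 0.327613)–(-1.5816, 0.2803, 0.4763)  len=0.2560
  (v7,v10,v8) [+-+] → (-1.5816, 0.2803, 0.4763)–(-1.5816, 0.2803, -0.116184)  len=0.5925
  (v8,v10,v11) [+--] → (-1.5816, 0.2803, -0.116184)–(-1.5816, 0.2803, -0.4763)  len=0.3601
  (v8,v11,v6) [+-+] → (-1.5816, 0.2803, -0.4763)–(-1.92443, 0.2803, -0.231672)  len=0.4212
  (v6,v11,v9) [+--] → (-1.92443, 0.2803, -0.231672)–(-2.2491, 0.2803, 0)  len=0.3989

Chained into 2 loop(s):
  loop 1: 6 segments, perimeter = 2.8579
  loop 2: 6 segments, perimeter = 2.5926
Total perimeter = 5.450

loops=2 perimeter=5.450


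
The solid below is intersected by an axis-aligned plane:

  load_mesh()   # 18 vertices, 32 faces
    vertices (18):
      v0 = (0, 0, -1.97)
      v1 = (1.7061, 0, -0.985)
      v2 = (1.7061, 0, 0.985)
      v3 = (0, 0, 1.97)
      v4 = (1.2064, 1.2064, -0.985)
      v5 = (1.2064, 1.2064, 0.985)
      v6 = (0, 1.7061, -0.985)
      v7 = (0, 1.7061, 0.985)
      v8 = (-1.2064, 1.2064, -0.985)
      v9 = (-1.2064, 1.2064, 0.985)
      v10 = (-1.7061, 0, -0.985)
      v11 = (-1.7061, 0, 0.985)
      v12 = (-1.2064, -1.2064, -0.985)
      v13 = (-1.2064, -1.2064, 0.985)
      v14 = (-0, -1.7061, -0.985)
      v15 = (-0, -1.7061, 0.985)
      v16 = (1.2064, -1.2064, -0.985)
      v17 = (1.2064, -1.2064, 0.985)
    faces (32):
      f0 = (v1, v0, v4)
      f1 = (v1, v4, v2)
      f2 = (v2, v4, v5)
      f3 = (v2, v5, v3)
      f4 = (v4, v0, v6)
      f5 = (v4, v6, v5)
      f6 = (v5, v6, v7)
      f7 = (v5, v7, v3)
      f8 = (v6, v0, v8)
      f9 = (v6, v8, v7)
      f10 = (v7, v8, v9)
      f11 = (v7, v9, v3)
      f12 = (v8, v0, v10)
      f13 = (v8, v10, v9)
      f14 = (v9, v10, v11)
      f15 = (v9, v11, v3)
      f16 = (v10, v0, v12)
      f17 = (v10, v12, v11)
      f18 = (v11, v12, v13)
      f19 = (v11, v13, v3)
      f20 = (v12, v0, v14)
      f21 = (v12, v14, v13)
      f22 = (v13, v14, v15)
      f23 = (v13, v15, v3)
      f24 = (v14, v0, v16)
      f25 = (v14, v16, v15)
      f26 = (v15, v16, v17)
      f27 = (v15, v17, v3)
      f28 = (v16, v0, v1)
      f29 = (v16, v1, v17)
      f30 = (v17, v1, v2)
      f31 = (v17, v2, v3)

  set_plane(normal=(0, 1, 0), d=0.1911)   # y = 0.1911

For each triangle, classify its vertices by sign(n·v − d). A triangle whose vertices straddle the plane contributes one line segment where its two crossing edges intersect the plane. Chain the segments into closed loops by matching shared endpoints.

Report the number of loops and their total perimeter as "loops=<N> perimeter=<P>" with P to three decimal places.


loops=1 perimeter=11.358

Straddling triangles (12 of 32):
  (v1,v0,v4) [--+] → (0.1911, 0.1911, -1.81397)–(1.62694, 0.1911, -0.985)  len=1.6580
  (v1,v4,v2) [-+-] → (1.62694, 0.1911, -0.985)–(1.62694, 0.1911, 0.672942)  len=1.6579
  (v2,v4,v5) [-++] → (1.62694, 0.1911, 0.672942)–(1.62694, 0.1911, 0.985)  len=0.3121
  (v2,v5,v3) [-+-] → (1.62694, 0.1911, 0.985)–(0.1911, 0.1911, 1.81397)  len=1.6580
  (v4,v0,v6) [+-+] → (0.1911, 0.1911, -1.81397)–(0, 0.1911, -1.85967)  len=0.1965
  (v5,v7,v3) [++-] → (0, 0.1911, 1.85967)–(0.1911, 0.1911, 1.81397)  len=0.1965
  (v6,v0,v8) [+-+] → (0, 0.1911, -1.85967)–(-0.1911, 0.1911, -1.81397)  len=0.1965
  (v7,v9,v3) [++-] → (-0.1911, 0.1911, 1.81397)–(0, 0.1911, 1.85967)  len=0.1965
  (v8,v0,v10) [+--] → (-0.1911, 0.1911, -1.81397)–(-1.62694, 0.1911, -0.985)  len=1.6580
  (v8,v10,v9) [+-+] → (-1.62694, 0.1911, -0.985)–(-1.62694, 0.1911, -0.672942)  len=0.3121
  (v9,v10,v11) [+--] → (-1.62694, 0.1911, -0.672942)–(-1.62694, 0.1911, 0.985)  len=1.6579
  (v9,v11,v3) [+--] → (-1.62694, 0.1911, 0.985)–(-0.1911, 0.1911, 1.81397)  len=1.6580

Chained into 1 loop(s):
  loop 1: 12 segments, perimeter = 11.3578
Total perimeter = 11.358


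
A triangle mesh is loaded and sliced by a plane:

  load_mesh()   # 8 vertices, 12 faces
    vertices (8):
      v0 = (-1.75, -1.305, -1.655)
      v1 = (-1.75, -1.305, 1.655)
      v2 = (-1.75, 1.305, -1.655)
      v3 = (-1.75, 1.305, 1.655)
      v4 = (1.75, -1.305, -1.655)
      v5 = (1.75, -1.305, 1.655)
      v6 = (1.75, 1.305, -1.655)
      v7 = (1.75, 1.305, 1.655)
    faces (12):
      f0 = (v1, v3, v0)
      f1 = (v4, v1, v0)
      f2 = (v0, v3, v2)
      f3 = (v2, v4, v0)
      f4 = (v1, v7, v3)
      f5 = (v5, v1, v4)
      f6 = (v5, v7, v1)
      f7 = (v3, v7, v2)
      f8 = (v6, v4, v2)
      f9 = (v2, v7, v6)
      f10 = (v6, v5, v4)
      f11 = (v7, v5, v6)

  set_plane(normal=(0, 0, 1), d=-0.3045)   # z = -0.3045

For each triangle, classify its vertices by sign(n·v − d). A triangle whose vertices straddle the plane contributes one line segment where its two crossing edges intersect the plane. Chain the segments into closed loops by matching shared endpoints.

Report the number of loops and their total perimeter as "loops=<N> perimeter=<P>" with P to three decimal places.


loops=1 perimeter=12.220

Straddling triangles (8 of 12):
  (v1,v3,v0) [++-] → (-1.75, -0.240104, -0.3045)–(-1.75, -1.305, -0.3045)  len=1.0649
  (v4,v1,v0) [-+-] → (0.321979, -1.305, -0.3045)–(-1.75, -1.305, -0.3045)  len=2.0720
  (v0,v3,v2) [-+-] → (-1.75, -0.240104, -0.3045)–(-1.75, 1.305, -0.3045)  len=1.5451
  (v5,v1,v4) [++-] → (0.321979, -1.305, -0.3045)–(1.75, -1.305, -0.3045)  len=1.4280
  (v3,v7,v2) [++-] → (-0.321979, 1.305, -0.3045)–(-1.75, 1.305, -0.3045)  len=1.4280
  (v2,v7,v6) [-+-] → (-0.321979, 1.305, -0.3045)–(1.75, 1.305, -0.3045)  len=2.0720
  (v6,v5,v4) [-+-] → (1.75, 0.240104, -0.3045)–(1.75, -1.305, -0.3045)  len=1.5451
  (v7,v5,v6) [++-] → (1.75, 0.240104, -0.3045)–(1.75, 1.305, -0.3045)  len=1.0649

Chained into 1 loop(s):
  loop 1: 8 segments, perimeter = 12.2200
Total perimeter = 12.220


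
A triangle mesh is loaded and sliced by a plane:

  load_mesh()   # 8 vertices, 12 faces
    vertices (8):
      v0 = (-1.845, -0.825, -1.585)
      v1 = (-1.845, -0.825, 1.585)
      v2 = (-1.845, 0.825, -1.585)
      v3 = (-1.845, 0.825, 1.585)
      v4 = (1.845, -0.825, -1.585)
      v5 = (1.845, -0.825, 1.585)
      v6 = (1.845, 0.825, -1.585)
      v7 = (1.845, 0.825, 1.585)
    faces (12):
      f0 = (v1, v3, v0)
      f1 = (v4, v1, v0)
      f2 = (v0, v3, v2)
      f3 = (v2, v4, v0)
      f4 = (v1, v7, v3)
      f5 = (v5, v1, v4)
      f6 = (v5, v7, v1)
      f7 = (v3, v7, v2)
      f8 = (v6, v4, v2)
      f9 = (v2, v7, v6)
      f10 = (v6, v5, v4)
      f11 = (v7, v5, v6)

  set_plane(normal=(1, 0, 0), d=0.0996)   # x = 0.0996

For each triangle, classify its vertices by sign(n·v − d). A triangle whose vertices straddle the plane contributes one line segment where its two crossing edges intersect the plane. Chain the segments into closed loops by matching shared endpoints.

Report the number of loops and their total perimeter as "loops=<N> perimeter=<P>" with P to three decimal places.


Straddling triangles (8 of 12):
  (v4,v1,v0) [+--] → (0.0996, -0.825, -0.0855642)–(0.0996, -0.825, -1.585)  len=1.4994
  (v2,v4,v0) [-+-] → (0.0996, -0.0445366, -1.585)–(0.0996, -0.825, -1.585)  len=0.7805
  (v1,v7,v3) [-+-] → (0.0996, 0.0445366, 1.585)–(0.0996, 0.825, 1.585)  len=0.7805
  (v5,v1,v4) [+-+] → (0.0996, -0.825, 1.585)–(0.0996, -0.825, -0.0855642)  len=1.6706
  (v5,v7,v1) [++-] → (0.0996, 0.0445366, 1.585)–(0.0996, -0.825, 1.585)  len=0.8695
  (v3,v7,v2) [-+-] → (0.0996, 0.825, 1.585)–(0.0996, 0.825, 0.0855642)  len=1.4994
  (v6,v4,v2) [++-] → (0.0996, -0.0445366, -1.585)–(0.0996, 0.825, -1.585)  len=0.8695
  (v2,v7,v6) [-++] → (0.0996, 0.825, 0.0855642)–(0.0996, 0.825, -1.585)  len=1.6706

Chained into 1 loop(s):
  loop 1: 8 segments, perimeter = 9.6400
Total perimeter = 9.640

loops=1 perimeter=9.640


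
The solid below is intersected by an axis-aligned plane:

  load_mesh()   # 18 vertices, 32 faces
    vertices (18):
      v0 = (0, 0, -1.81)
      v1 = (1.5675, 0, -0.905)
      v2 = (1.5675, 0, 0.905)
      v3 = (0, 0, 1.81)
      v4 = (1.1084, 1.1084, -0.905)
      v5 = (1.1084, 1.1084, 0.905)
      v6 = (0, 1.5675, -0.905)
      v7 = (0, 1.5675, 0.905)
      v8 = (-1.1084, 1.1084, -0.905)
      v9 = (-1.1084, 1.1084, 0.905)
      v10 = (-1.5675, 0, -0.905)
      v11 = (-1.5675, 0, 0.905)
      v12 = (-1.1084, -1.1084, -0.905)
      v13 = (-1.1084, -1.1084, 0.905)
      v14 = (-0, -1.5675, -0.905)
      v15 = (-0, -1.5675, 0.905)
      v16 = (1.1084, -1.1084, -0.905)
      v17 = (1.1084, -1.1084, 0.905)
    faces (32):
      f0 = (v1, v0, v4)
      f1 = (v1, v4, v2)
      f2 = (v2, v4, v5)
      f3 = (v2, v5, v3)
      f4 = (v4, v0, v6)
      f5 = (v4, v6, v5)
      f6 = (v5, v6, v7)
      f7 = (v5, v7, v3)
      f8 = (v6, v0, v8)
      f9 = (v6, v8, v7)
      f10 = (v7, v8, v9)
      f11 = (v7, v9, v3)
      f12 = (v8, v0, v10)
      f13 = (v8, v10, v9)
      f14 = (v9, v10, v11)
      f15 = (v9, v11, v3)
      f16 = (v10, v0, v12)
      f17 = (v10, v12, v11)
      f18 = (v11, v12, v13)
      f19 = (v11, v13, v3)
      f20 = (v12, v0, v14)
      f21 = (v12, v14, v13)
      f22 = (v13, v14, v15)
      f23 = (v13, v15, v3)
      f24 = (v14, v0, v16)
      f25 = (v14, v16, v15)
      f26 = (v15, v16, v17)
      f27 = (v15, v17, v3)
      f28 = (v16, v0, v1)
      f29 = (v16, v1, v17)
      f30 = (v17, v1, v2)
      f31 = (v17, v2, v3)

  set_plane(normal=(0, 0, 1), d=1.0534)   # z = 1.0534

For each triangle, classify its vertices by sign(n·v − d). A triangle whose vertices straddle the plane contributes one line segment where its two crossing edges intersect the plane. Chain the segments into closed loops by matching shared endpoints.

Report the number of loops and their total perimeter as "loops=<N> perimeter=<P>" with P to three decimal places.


Straddling triangles (8 of 32):
  (v2,v5,v3) [--+] → (0.926647, 0.926647, 1.0534)–(1.31046, 0, 1.0534)  len=1.0030
  (v5,v7,v3) [--+] → (0, 1.31046, 1.0534)–(0.926647, 0.926647, 1.0534)  len=1.0030
  (v7,v9,v3) [--+] → (-0.926647, 0.926647, 1.0534)–(0, 1.31046, 1.0534)  len=1.0030
  (v9,v11,v3) [--+] → (-1.31046, 0, 1.0534)–(-0.926647, 0.926647, 1.0534)  len=1.0030
  (v11,v13,v3) [--+] → (-0.926647, -0.926647, 1.0534)–(-1.31046, 0, 1.0534)  len=1.0030
  (v13,v15,v3) [--+] → (0, -1.31046, 1.0534)–(-0.926647, -0.926647, 1.0534)  len=1.0030
  (v15,v17,v3) [--+] → (0.926647, -0.926647, 1.0534)–(0, -1.31046, 1.0534)  len=1.0030
  (v17,v2,v3) [--+] → (1.31046, 0, 1.0534)–(0.926647, -0.926647, 1.0534)  len=1.0030

Chained into 1 loop(s):
  loop 1: 8 segments, perimeter = 8.0239
Total perimeter = 8.024

loops=1 perimeter=8.024


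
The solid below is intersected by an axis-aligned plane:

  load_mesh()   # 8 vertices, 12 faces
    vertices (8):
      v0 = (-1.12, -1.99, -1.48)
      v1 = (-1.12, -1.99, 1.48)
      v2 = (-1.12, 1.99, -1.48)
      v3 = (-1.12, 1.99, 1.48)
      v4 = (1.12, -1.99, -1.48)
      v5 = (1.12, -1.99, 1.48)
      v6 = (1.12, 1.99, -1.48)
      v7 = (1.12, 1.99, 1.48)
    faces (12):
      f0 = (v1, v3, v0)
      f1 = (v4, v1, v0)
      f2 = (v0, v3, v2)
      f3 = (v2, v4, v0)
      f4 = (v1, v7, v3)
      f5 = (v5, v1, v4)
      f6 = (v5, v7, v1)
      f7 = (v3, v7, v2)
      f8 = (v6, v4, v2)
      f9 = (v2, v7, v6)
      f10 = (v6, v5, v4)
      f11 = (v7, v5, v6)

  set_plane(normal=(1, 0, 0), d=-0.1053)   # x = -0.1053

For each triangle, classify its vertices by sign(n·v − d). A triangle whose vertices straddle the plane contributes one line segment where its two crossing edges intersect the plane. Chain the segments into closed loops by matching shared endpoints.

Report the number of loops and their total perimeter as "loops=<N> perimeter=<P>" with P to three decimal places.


Straddling triangles (8 of 12):
  (v4,v1,v0) [+--] → (-0.1053, -1.99, 0.139146)–(-0.1053, -1.99, -1.48)  len=1.6191
  (v2,v4,v0) [-+-] → (-0.1053, 0.187096, -1.48)–(-0.1053, -1.99, -1.48)  len=2.1771
  (v1,v7,v3) [-+-] → (-0.1053, -0.187096, 1.48)–(-0.1053, 1.99, 1.48)  len=2.1771
  (v5,v1,v4) [+-+] → (-0.1053, -1.99, 1.48)–(-0.1053, -1.99, 0.139146)  len=1.3409
  (v5,v7,v1) [++-] → (-0.1053, -0.187096, 1.48)–(-0.1053, -1.99, 1.48)  len=1.8029
  (v3,v7,v2) [-+-] → (-0.1053, 1.99, 1.48)–(-0.1053, 1.99, -0.139146)  len=1.6191
  (v6,v4,v2) [++-] → (-0.1053, 0.187096, -1.48)–(-0.1053, 1.99, -1.48)  len=1.8029
  (v2,v7,v6) [-++] → (-0.1053, 1.99, -0.139146)–(-0.1053, 1.99, -1.48)  len=1.3409

Chained into 1 loop(s):
  loop 1: 8 segments, perimeter = 13.8800
Total perimeter = 13.880

loops=1 perimeter=13.880


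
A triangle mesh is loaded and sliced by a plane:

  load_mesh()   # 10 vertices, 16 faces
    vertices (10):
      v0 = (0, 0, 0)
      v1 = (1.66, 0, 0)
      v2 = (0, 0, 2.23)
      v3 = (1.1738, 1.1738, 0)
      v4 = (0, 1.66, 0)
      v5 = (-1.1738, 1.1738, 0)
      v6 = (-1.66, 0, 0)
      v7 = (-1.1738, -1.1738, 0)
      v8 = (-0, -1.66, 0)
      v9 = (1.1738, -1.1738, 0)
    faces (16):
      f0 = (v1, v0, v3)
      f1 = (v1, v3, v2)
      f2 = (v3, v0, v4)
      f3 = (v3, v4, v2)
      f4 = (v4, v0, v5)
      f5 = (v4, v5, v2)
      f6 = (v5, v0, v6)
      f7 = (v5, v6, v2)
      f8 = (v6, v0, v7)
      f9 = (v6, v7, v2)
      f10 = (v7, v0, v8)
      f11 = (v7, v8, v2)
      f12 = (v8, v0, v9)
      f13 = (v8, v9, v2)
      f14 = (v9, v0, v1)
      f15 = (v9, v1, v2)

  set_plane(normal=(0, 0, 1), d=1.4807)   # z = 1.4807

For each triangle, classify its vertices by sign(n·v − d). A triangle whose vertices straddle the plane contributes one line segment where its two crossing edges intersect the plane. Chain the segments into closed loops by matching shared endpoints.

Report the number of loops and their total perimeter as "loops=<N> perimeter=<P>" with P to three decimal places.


loops=1 perimeter=3.415

Straddling triangles (8 of 16):
  (v1,v3,v2) [--+] → (0.394407, 0.394407, 1.4807)–(0.557775, 0, 1.4807)  len=0.4269
  (v3,v4,v2) [--+] → (0, 0.557775, 1.4807)–(0.394407, 0.394407, 1.4807)  len=0.4269
  (v4,v5,v2) [--+] → (-0.394407, 0.394407, 1.4807)–(0, 0.557775, 1.4807)  len=0.4269
  (v5,v6,v2) [--+] → (-0.557775, 0, 1.4807)–(-0.394407, 0.394407, 1.4807)  len=0.4269
  (v6,v7,v2) [--+] → (-0.394407, -0.394407, 1.4807)–(-0.557775, 0, 1.4807)  len=0.4269
  (v7,v8,v2) [--+] → (0, -0.557775, 1.4807)–(-0.394407, -0.394407, 1.4807)  len=0.4269
  (v8,v9,v2) [--+] → (0.394407, -0.394407, 1.4807)–(0, -0.557775, 1.4807)  len=0.4269
  (v9,v1,v2) [--+] → (0.557775, 0, 1.4807)–(0.394407, -0.394407, 1.4807)  len=0.4269

Chained into 1 loop(s):
  loop 1: 8 segments, perimeter = 3.4152
Total perimeter = 3.415


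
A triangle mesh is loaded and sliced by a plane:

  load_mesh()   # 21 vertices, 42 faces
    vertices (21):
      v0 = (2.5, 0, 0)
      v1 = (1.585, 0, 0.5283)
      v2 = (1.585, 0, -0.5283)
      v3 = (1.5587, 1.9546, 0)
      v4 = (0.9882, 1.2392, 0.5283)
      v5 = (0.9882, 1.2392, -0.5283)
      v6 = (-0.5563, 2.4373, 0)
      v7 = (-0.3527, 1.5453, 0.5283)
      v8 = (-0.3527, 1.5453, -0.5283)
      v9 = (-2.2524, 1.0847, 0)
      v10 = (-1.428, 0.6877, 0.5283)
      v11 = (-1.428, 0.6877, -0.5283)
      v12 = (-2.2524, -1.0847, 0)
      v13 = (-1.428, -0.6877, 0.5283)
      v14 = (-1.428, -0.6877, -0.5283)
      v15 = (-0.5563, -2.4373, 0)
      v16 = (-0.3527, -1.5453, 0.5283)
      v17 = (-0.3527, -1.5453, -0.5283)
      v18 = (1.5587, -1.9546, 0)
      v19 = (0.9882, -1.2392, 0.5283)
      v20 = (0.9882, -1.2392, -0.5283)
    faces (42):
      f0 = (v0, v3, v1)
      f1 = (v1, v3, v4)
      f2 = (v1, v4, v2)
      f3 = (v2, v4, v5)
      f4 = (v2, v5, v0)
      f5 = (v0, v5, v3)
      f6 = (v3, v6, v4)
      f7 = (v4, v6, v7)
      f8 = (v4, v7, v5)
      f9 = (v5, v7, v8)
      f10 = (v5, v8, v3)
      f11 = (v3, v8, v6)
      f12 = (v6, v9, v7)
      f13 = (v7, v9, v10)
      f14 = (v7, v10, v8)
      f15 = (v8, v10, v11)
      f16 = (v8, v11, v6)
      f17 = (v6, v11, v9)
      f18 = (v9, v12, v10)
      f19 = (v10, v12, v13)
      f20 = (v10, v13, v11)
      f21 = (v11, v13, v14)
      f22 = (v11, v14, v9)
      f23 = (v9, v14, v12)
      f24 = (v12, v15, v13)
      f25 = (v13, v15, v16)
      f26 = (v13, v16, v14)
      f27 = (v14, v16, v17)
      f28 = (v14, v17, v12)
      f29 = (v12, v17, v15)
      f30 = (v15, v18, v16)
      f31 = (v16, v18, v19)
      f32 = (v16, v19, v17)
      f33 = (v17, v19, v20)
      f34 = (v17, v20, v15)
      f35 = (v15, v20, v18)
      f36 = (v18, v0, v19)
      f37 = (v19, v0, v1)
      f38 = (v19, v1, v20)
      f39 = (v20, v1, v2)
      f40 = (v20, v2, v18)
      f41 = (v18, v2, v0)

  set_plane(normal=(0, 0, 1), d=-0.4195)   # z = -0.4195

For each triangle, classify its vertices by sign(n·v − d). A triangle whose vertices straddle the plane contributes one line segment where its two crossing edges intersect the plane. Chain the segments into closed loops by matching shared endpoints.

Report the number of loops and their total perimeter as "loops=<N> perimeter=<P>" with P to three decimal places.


loops=2 perimeter=20.400

Straddling triangles (28 of 42):
  (v1,v4,v2) [++-] → (1.52355, 0.127603, -0.4195)–(1.585, 0, -0.4195)  len=0.1416
  (v2,v4,v5) [-+-] → (1.52355, 0.127603, -0.4195)–(0.9882, 1.2392, -0.4195)  len=1.2338
  (v2,v5,v0) [--+] → (1.29955, 0.983995, -0.4195)–(1.77344, 0, -0.4195)  len=1.0922
  (v0,v5,v3) [+-+] → (1.29955, 0.983995, -0.4195)–(1.10569, 1.38653, -0.4195)  len=0.4468
  (v4,v7,v5) [++-] → (0.850125, 1.27072, -0.4195)–(0.9882, 1.2392, -0.4195)  len=0.1416
  (v5,v7,v8) [-+-] → (0.850125, 1.27072, -0.4195)–(-0.3527, 1.5453, -0.4195)  len=1.2338
  (v5,v8,v3) [--+] → (0.0409406, 1.62959, -0.4195)–(1.10569, 1.38653, -0.4195)  len=1.0921
  (v3,v8,v6) [+-+] → (0.0409406, 1.62959, -0.4195)–(-0.39463, 1.729, -0.4195)  len=0.4468
  (v7,v10,v8) [++-] → (-0.463426, 1.45699, -0.4195)–(-0.3527, 1.5453, -0.4195)  len=0.1416
  (v8,v10,v11) [-+-] → (-0.463426, 1.45699, -0.4195)–(-1.428, 0.6877, -0.4195)  len=1.2338
  (v8,v11,v6) [--+] → (-1.24848, 1.04802, -0.4195)–(-0.39463, 1.729, -0.4195)  len=1.0922
  (v6,v11,v9) [+-+] → (-1.24848, 1.04802, -0.4195)–(-1.59778, 0.76946, -0.4195)  len=0.4468
  (v10,v13,v11) [++-] → (-1.428, 0.546073, -0.4195)–(-1.428, 0.6877, -0.4195)  len=0.1416
  (v11,v13,v14) [-+-] → (-1.428, 0.546073, -0.4195)–(-1.428, -0.6877, -0.4195)  len=1.2338
  (v11,v14,v9) [--+] → (-1.59778, -0.322686, -0.4195)–(-1.59778, 0.76946, -0.4195)  len=1.0921
  (v9,v14,v12) [+-+] → (-1.59778, -0.322686, -0.4195)–(-1.59778, -0.76946, -0.4195)  len=0.4468
  (v13,v16,v14) [++-] → (-1.31727, -0.776009, -0.4195)–(-1.428, -0.6877, -0.4195)  len=0.1416
  (v14,v16,v17) [-+-] → (-1.31727, -0.776009, -0.4195)–(-0.3527, -1.5453, -0.4195)  len=1.2338
  (v14,v17,v12) [--+] → (-0.743931, -1.45044, -0.4195)–(-1.59778, -0.76946, -0.4195)  len=1.0922
  (v12,v17,v15) [+-+] → (-0.743931, -1.45044, -0.4195)–(-0.39463, -1.729, -0.4195)  len=0.4468
  (v16,v19,v17) [++-] → (-0.214625, -1.51378, -0.4195)–(-0.3527, -1.5453, -0.4195)  len=0.1416
  (v17,v19,v20) [-+-] → (-0.214625, -1.51378, -0.4195)–(0.9882, -1.2392, -0.4195)  len=1.2338
  (v17,v20,v15) [--+] → (0.67012, -1.48594, -0.4195)–(-0.39463, -1.729, -0.4195)  len=1.0921
  (v15,v20,v18) [+-+] → (0.67012, -1.48594, -0.4195)–(1.10569, -1.38653, -0.4195)  len=0.4468
  (v19,v1,v20) [++-] → (1.04965, -1.1116, -0.4195)–(0.9882, -1.2392, -0.4195)  len=0.1416
  (v20,v1,v2) [-+-] → (1.04965, -1.1116, -0.4195)–(1.585, 0, -0.4195)  len=1.2338
  (v20,v2,v18) [--+] → (1.57958, -0.402537, -0.4195)–(1.10569, -1.38653, -0.4195)  len=1.0922
  (v18,v2,v0) [+-+] → (1.57958, -0.402537, -0.4195)–(1.77344, 0, -0.4195)  len=0.4468

Chained into 2 loop(s):
  loop 1: 14 segments, perimeter = 9.6279
  loop 2: 14 segments, perimeter = 10.7725
Total perimeter = 20.400


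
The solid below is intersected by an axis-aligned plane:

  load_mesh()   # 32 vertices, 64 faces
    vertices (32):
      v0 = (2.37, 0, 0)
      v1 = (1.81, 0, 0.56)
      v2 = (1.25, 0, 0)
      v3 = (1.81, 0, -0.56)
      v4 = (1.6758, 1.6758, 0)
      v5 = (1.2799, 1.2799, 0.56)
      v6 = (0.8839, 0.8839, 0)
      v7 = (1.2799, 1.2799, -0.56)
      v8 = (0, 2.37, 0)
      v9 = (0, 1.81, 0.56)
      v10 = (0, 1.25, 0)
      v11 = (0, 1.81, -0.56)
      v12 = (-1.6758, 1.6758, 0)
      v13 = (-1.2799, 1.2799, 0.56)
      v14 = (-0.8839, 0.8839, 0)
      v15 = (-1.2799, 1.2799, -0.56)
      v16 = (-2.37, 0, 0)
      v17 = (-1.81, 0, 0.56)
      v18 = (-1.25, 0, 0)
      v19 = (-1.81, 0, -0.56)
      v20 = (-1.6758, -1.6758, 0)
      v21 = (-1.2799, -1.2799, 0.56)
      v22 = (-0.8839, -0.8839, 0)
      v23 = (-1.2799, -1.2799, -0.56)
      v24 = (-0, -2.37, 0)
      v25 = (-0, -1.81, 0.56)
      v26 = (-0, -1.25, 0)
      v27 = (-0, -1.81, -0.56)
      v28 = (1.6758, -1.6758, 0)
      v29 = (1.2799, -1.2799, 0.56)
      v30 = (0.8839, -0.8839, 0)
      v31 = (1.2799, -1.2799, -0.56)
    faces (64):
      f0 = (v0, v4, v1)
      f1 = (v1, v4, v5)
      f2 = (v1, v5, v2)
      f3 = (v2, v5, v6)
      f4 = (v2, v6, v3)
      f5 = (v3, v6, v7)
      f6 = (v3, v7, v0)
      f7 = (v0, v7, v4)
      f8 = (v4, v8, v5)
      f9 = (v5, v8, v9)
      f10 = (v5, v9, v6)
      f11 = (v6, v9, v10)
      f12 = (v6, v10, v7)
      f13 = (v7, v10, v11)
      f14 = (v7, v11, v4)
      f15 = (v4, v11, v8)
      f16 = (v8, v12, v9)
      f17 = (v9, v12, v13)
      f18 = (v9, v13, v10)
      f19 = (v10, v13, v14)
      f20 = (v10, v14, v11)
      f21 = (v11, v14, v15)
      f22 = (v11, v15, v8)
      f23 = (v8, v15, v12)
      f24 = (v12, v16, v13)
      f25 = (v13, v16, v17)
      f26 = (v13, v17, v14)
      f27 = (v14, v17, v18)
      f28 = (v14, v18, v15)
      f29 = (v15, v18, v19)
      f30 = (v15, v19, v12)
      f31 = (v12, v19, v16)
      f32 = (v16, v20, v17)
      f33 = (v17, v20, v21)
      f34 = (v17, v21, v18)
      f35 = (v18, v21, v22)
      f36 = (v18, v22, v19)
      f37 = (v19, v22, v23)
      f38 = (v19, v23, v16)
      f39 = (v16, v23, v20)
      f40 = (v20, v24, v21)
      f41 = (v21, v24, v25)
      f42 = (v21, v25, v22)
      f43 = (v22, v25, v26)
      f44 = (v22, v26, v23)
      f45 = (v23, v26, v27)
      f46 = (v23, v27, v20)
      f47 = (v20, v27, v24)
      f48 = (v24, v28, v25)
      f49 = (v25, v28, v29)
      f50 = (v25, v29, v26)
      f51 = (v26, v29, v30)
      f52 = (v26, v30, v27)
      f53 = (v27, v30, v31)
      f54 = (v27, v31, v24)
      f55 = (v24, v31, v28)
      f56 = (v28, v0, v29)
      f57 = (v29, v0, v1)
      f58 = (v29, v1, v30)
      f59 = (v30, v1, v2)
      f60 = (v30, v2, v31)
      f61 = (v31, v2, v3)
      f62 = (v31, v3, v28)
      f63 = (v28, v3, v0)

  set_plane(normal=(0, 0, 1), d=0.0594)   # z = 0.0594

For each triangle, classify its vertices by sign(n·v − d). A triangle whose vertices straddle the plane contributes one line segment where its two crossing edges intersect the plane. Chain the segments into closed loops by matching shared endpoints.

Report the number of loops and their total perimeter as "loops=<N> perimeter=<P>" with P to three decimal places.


loops=2 perimeter=22.165

Straddling triangles (32 of 64):
  (v0,v4,v1) [--+] → (1.69003, 1.49805, 0.0594)–(2.3106, 0, 0.0594)  len=1.6215
  (v1,v4,v5) [+-+] → (1.69003, 1.49805, 0.0594)–(1.63381, 1.63381, 0.0594)  len=0.1469
  (v1,v5,v2) [++-] → (1.25317, 0.135761, 0.0594)–(1.3094, 0, 0.0594)  len=0.1469
  (v2,v5,v6) [-+-] → (1.25317, 0.135761, 0.0594)–(0.925904, 0.925904, 0.0594)  len=0.8552
  (v4,v8,v5) [--+] → (0.135761, 2.25437, 0.0594)–(1.63381, 1.63381, 0.0594)  len=1.6215
  (v5,v8,v9) [+-+] → (0.135761, 2.25437, 0.0594)–(0, 2.3106, 0.0594)  len=0.1469
  (v5,v9,v6) [++-] → (0.790143, 0.982133, 0.0594)–(0.925904, 0.925904, 0.0594)  len=0.1469
  (v6,v9,v10) [-+-] → (0.790143, 0.982133, 0.0594)–(0, 1.3094, 0.0594)  len=0.8552
  (v8,v12,v9) [--+] → (-1.49805, 1.69003, 0.0594)–(0, 2.3106, 0.0594)  len=1.6215
  (v9,v12,v13) [+-+] → (-1.49805, 1.69003, 0.0594)–(-1.63381, 1.63381, 0.0594)  len=0.1469
  (v9,v13,v10) [++-] → (-0.135761, 1.25317, 0.0594)–(0, 1.3094, 0.0594)  len=0.1469
  (v10,v13,v14) [-+-] → (-0.135761, 1.25317, 0.0594)–(-0.925904, 0.925904, 0.0594)  len=0.8552
  (v12,v16,v13) [--+] → (-2.25437, 0.135761, 0.0594)–(-1.63381, 1.63381, 0.0594)  len=1.6215
  (v13,v16,v17) [+-+] → (-2.25437, 0.135761, 0.0594)–(-2.3106, 0, 0.0594)  len=0.1469
  (v13,v17,v14) [++-] → (-0.982133, 0.790143, 0.0594)–(-0.925904, 0.925904, 0.0594)  len=0.1469
  (v14,v17,v18) [-+-] → (-0.982133, 0.790143, 0.0594)–(-1.3094, 0, 0.0594)  len=0.8552
  (v16,v20,v17) [--+] → (-1.69003, -1.49805, 0.0594)–(-2.3106, 0, 0.0594)  len=1.6215
  (v17,v20,v21) [+-+] → (-1.69003, -1.49805, 0.0594)–(-1.63381, -1.63381, 0.0594)  len=0.1469
  (v17,v21,v18) [++-] → (-1.25317, -0.135761, 0.0594)–(-1.3094, 0, 0.0594)  len=0.1469
  (v18,v21,v22) [-+-] → (-1.25317, -0.135761, 0.0594)–(-0.925904, -0.925904, 0.0594)  len=0.8552
  (v20,v24,v21) [--+] → (-0.135761, -2.25437, 0.0594)–(-1.63381, -1.63381, 0.0594)  len=1.6215
  (v21,v24,v25) [+-+] → (-0.135761, -2.25437, 0.0594)–(0, -2.3106, 0.0594)  len=0.1469
  (v21,v25,v22) [++-] → (-0.790143, -0.982133, 0.0594)–(-0.925904, -0.925904, 0.0594)  len=0.1469
  (v22,v25,v26) [-+-] → (-0.790143, -0.982133, 0.0594)–(0, -1.3094, 0.0594)  len=0.8552
  (v24,v28,v25) [--+] → (1.49805, -1.69003, 0.0594)–(0, -2.3106, 0.0594)  len=1.6215
  (v25,v28,v29) [+-+] → (1.49805, -1.69003, 0.0594)–(1.63381, -1.63381, 0.0594)  len=0.1469
  (v25,v29,v26) [++-] → (0.135761, -1.25317, 0.0594)–(0, -1.3094, 0.0594)  len=0.1469
  (v26,v29,v30) [-+-] → (0.135761, -1.25317, 0.0594)–(0.925904, -0.925904, 0.0594)  len=0.8552
  (v28,v0,v29) [--+] → (2.25437, -0.135761, 0.0594)–(1.63381, -1.63381, 0.0594)  len=1.6215
  (v29,v0,v1) [+-+] → (2.25437, -0.135761, 0.0594)–(2.3106, 0, 0.0594)  len=0.1469
  (v29,v1,v30) [++-] → (0.982133, -0.790143, 0.0594)–(0.925904, -0.925904, 0.0594)  len=0.1469
  (v30,v1,v2) [-+-] → (0.982133, -0.790143, 0.0594)–(1.3094, 0, 0.0594)  len=0.8552

Chained into 2 loop(s):
  loop 1: 16 segments, perimeter = 14.1475
  loop 2: 16 segments, perimeter = 8.0175
Total perimeter = 22.165


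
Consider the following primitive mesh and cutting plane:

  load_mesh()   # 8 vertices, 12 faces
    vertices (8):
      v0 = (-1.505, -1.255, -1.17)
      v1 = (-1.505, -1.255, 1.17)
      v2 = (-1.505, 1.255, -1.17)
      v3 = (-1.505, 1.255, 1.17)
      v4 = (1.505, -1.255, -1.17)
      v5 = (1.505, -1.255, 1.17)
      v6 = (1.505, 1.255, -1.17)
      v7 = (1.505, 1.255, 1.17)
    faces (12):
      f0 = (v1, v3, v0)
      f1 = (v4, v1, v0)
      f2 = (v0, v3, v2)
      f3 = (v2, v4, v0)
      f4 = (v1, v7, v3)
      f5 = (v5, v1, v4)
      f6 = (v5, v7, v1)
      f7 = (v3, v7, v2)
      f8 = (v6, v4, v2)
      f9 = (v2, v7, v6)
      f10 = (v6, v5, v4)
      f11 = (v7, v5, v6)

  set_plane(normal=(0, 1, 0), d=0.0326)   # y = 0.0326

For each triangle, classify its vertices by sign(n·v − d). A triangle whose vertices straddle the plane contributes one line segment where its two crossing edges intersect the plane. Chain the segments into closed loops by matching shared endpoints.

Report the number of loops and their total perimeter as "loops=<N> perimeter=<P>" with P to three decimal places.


Straddling triangles (8 of 12):
  (v1,v3,v0) [-+-] → (-1.505, 0.0326, 1.17)–(-1.505, 0.0326, 0.030392)  len=1.1396
  (v0,v3,v2) [-++] → (-1.505, 0.0326, 0.030392)–(-1.505, 0.0326, -1.17)  len=1.2004
  (v2,v4,v0) [+--] → (-0.039094, 0.0326, -1.17)–(-1.505, 0.0326, -1.17)  len=1.4659
  (v1,v7,v3) [-++] → (0.039094, 0.0326, 1.17)–(-1.505, 0.0326, 1.17)  len=1.5441
  (v5,v7,v1) [-+-] → (1.505, 0.0326, 1.17)–(0.039094, 0.0326, 1.17)  len=1.4659
  (v6,v4,v2) [+-+] → (1.505, 0.0326, -1.17)–(-0.039094, 0.0326, -1.17)  len=1.5441
  (v6,v5,v4) [+--] → (1.505, 0.0326, -0.030392)–(1.505, 0.0326, -1.17)  len=1.1396
  (v7,v5,v6) [+-+] → (1.505, 0.0326, 1.17)–(1.505, 0.0326, -0.030392)  len=1.2004

Chained into 1 loop(s):
  loop 1: 8 segments, perimeter = 10.7000
Total perimeter = 10.700

loops=1 perimeter=10.700


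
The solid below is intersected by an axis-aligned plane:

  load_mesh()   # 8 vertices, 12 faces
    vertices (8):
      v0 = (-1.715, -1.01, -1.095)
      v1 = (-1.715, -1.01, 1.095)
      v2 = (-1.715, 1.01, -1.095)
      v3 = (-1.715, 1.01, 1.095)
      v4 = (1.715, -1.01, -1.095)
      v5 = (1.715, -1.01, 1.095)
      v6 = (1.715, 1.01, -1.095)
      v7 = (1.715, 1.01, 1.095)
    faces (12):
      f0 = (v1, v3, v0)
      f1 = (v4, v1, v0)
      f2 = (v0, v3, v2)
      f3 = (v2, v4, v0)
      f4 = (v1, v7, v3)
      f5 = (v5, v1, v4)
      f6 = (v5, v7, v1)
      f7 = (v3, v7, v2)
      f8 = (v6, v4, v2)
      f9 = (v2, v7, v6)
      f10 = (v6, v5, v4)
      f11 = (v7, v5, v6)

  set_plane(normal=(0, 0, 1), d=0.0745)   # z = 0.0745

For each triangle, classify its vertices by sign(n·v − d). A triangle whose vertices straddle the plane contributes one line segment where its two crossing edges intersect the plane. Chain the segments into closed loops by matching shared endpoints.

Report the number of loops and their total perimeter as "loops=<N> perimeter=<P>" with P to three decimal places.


loops=1 perimeter=10.900

Straddling triangles (8 of 12):
  (v1,v3,v0) [++-] → (-1.715, 0.0687169, 0.0745)–(-1.715, -1.01, 0.0745)  len=1.0787
  (v4,v1,v0) [-+-] → (-0.116683, -1.01, 0.0745)–(-1.715, -1.01, 0.0745)  len=1.5983
  (v0,v3,v2) [-+-] → (-1.715, 0.0687169, 0.0745)–(-1.715, 1.01, 0.0745)  len=0.9413
  (v5,v1,v4) [++-] → (-0.116683, -1.01, 0.0745)–(1.715, -1.01, 0.0745)  len=1.8317
  (v3,v7,v2) [++-] → (0.116683, 1.01, 0.0745)–(-1.715, 1.01, 0.0745)  len=1.8317
  (v2,v7,v6) [-+-] → (0.116683, 1.01, 0.0745)–(1.715, 1.01, 0.0745)  len=1.5983
  (v6,v5,v4) [-+-] → (1.715, -0.0687169, 0.0745)–(1.715, -1.01, 0.0745)  len=0.9413
  (v7,v5,v6) [++-] → (1.715, -0.0687169, 0.0745)–(1.715, 1.01, 0.0745)  len=1.0787

Chained into 1 loop(s):
  loop 1: 8 segments, perimeter = 10.9000
Total perimeter = 10.900


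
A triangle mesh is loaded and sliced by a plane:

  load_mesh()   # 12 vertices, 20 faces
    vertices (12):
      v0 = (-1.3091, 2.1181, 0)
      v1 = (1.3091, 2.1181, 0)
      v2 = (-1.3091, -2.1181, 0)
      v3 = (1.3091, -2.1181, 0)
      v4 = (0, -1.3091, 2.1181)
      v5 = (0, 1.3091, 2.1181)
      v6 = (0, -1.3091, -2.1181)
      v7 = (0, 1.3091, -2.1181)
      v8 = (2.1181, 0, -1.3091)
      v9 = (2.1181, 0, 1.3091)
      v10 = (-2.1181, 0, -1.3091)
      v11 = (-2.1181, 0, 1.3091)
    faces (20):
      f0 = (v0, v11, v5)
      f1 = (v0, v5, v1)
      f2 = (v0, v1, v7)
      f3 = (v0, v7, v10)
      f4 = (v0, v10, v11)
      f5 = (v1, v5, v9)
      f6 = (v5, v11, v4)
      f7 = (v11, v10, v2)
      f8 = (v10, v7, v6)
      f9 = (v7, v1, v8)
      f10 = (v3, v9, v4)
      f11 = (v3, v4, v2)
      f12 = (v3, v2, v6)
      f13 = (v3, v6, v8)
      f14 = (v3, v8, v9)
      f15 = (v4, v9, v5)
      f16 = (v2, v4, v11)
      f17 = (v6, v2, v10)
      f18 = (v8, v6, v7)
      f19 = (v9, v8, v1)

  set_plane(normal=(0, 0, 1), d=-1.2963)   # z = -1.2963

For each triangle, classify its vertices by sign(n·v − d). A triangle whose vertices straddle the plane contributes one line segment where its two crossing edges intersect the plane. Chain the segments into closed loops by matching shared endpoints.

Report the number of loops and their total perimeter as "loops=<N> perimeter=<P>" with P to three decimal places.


loops=1 perimeter=11.184

Straddling triangles (10 of 20):
  (v0,v1,v7) [++-] → (0.507917, 1.62298, -1.2963)–(-0.507917, 1.62298, -1.2963)  len=1.0158
  (v0,v7,v10) [+--] → (-0.507917, 1.62298, -1.2963)–(-2.11019, 0.0207102, -1.2963)  len=2.2660
  (v0,v10,v11) [+-+] → (-2.11019, 0.0207102, -1.2963)–(-2.1181, 0, -1.2963)  len=0.0222
  (v11,v10,v2) [+-+] → (-2.1181, 0, -1.2963)–(-2.11019, -0.0207102, -1.2963)  len=0.0222
  (v7,v1,v8) [-+-] → (0.507917, 1.62298, -1.2963)–(2.11019, 0.0207102, -1.2963)  len=2.2660
  (v3,v2,v6) [++-] → (-0.507917, -1.62298, -1.2963)–(0.507917, -1.62298, -1.2963)  len=1.0158
  (v3,v6,v8) [+--] → (0.507917, -1.62298, -1.2963)–(2.11019, -0.0207102, -1.2963)  len=2.2660
  (v3,v8,v9) [+-+] → (2.11019, -0.0207102, -1.2963)–(2.1181, 0, -1.2963)  len=0.0222
  (v6,v2,v10) [-+-] → (-0.507917, -1.62298, -1.2963)–(-2.11019, -0.0207102, -1.2963)  len=2.2660
  (v9,v8,v1) [+-+] → (2.1181, 0, -1.2963)–(2.11019, 0.0207102, -1.2963)  len=0.0222

Chained into 1 loop(s):
  loop 1: 10 segments, perimeter = 11.1842
Total perimeter = 11.184


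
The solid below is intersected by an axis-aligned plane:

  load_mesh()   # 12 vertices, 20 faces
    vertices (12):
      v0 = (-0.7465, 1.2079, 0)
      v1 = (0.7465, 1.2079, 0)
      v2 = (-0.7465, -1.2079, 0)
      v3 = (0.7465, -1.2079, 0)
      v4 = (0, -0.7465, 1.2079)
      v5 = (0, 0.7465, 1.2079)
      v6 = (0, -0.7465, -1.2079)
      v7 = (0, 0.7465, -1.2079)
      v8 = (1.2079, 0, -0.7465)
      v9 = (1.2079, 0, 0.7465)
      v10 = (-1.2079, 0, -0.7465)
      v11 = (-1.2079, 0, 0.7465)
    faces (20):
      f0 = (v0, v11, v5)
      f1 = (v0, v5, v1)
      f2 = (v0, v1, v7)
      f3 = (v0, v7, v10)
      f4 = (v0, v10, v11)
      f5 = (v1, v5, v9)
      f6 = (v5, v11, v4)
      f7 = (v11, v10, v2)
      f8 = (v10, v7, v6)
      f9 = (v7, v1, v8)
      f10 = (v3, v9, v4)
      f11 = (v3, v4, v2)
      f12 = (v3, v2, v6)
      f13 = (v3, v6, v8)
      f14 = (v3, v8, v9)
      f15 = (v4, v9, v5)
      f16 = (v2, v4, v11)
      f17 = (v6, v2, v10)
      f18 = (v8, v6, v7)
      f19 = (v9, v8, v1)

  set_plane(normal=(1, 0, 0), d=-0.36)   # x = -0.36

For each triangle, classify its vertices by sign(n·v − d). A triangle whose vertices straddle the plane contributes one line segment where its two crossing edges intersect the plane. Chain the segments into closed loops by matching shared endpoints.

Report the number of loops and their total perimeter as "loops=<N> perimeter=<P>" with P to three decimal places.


Straddling triangles (10 of 20):
  (v0,v11,v5) [--+] → (-0.36, 0.524015, 1.07039)–(-0.36, 0.96901, 0.62539)  len=0.6293
  (v0,v5,v1) [-++] → (-0.36, 0.96901, 0.62539)–(-0.36, 1.2079, 0)  len=0.6695
  (v0,v1,v7) [-++] → (-0.36, 1.2079, 0)–(-0.36, 0.96901, -0.62539)  len=0.6695
  (v0,v7,v10) [-+-] → (-0.36, 0.96901, -0.62539)–(-0.36, 0.524015, -1.07039)  len=0.6293
  (v5,v11,v4) [+-+] → (-0.36, 0.524015, 1.07039)–(-0.36, -0.524015, 1.07039)  len=1.0480
  (v10,v7,v6) [-++] → (-0.36, 0.524015, -1.07039)–(-0.36, -0.524015, -1.07039)  len=1.0480
  (v3,v4,v2) [++-] → (-0.36, -0.96901, 0.62539)–(-0.36, -1.2079, 0)  len=0.6695
  (v3,v2,v6) [+-+] → (-0.36, -1.2079, 0)–(-0.36, -0.96901, -0.62539)  len=0.6695
  (v2,v4,v11) [-+-] → (-0.36, -0.96901, 0.62539)–(-0.36, -0.524015, 1.07039)  len=0.6293
  (v6,v2,v10) [+--] → (-0.36, -0.96901, -0.62539)–(-0.36, -0.524015, -1.07039)  len=0.6293

Chained into 1 loop(s):
  loop 1: 10 segments, perimeter = 7.2912
Total perimeter = 7.291

loops=1 perimeter=7.291


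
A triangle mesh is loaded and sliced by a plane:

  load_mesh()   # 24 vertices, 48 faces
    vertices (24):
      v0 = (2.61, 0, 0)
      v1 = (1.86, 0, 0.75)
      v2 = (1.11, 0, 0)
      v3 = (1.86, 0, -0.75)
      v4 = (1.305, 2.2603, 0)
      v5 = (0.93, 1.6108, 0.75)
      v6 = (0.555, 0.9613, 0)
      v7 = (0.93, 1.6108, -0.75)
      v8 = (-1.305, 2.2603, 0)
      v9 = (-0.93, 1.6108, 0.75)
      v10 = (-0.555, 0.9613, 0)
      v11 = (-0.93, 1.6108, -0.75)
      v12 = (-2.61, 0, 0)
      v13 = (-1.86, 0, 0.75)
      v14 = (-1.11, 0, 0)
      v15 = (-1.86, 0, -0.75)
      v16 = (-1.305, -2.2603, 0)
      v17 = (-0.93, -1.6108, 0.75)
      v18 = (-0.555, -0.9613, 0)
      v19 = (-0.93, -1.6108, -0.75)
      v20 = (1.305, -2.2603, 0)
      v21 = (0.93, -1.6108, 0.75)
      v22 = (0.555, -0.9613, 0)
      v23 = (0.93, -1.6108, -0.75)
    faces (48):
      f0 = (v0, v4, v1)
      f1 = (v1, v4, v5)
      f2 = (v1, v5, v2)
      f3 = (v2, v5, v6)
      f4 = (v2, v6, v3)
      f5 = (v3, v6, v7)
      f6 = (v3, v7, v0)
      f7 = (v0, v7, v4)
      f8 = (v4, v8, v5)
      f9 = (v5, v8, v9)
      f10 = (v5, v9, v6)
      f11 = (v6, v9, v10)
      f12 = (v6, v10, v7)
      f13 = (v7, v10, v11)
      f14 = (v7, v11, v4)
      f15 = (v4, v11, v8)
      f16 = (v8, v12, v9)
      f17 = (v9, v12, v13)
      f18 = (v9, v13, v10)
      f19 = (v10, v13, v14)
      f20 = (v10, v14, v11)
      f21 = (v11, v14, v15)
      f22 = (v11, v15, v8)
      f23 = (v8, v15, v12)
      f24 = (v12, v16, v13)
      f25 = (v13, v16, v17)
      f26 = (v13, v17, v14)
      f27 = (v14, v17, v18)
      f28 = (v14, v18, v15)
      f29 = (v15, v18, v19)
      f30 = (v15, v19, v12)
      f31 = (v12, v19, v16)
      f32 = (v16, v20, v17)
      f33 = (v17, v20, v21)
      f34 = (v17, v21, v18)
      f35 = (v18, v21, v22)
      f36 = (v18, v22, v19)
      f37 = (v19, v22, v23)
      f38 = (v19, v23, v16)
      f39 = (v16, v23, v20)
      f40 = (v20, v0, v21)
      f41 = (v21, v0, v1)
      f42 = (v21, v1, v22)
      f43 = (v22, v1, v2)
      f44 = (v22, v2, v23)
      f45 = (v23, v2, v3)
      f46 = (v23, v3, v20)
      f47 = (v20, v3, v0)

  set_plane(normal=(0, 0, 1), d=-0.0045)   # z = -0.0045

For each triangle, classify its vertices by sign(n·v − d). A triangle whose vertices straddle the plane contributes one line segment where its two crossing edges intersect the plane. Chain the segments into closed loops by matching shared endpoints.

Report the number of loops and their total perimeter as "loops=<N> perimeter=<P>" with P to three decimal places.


loops=2 perimeter=22.320

Straddling triangles (24 of 48):
  (v2,v6,v3) [++-] → (0.56283, 0.955532, -0.0045)–(1.1145, 0, -0.0045)  len=1.1034
  (v3,v6,v7) [-+-] → (0.56283, 0.955532, -0.0045)–(0.55725, 0.965197, -0.0045)  len=0.0112
  (v3,v7,v0) [--+] → (2.59992, 0.0096648, -0.0045)–(2.6055, 0, -0.0045)  len=0.0112
  (v0,v7,v4) [+-+] → (2.59992, 0.0096648, -0.0045)–(1.30275, 2.2564, -0.0045)  len=2.5943
  (v6,v10,v7) [++-] → (-0.54609, 0.965197, -0.0045)–(0.55725, 0.965197, -0.0045)  len=1.1033
  (v7,v10,v11) [-+-] → (-0.54609, 0.965197, -0.0045)–(-0.55725, 0.965197, -0.0045)  len=0.0112
  (v7,v11,v4) [--+] → (1.29159, 2.2564, -0.0045)–(1.30275, 2.2564, -0.0045)  len=0.0112
  (v4,v11,v8) [+-+] → (1.29159, 2.2564, -0.0045)–(-1.30275, 2.2564, -0.0045)  len=2.5943
  (v10,v14,v11) [++-] → (-1.10892, 0.0096648, -0.0045)–(-0.55725, 0.965197, -0.0045)  len=1.1034
  (v11,v14,v15) [-+-] → (-1.10892, 0.0096648, -0.0045)–(-1.1145, 0, -0.0045)  len=0.0112
  (v11,v15,v8) [--+] → (-1.30833, 2.24674, -0.0045)–(-1.30275, 2.2564, -0.0045)  len=0.0112
  (v8,v15,v12) [+-+] → (-1.30833, 2.24674, -0.0045)–(-2.6055, 0, -0.0045)  len=2.5943
  (v14,v18,v15) [++-] → (-0.56283, -0.955532, -0.0045)–(-1.1145, 0, -0.0045)  len=1.1034
  (v15,v18,v19) [-+-] → (-0.56283, -0.955532, -0.0045)–(-0.55725, -0.965197, -0.0045)  len=0.0112
  (v15,v19,v12) [--+] → (-2.59992, -0.0096648, -0.0045)–(-2.6055, 0, -0.0045)  len=0.0112
  (v12,v19,v16) [+-+] → (-2.59992, -0.0096648, -0.0045)–(-1.30275, -2.2564, -0.0045)  len=2.5943
  (v18,v22,v19) [++-] → (0.54609, -0.965197, -0.0045)–(-0.55725, -0.965197, -0.0045)  len=1.1033
  (v19,v22,v23) [-+-] → (0.54609, -0.965197, -0.0045)–(0.55725, -0.965197, -0.0045)  len=0.0112
  (v19,v23,v16) [--+] → (-1.29159, -2.2564, -0.0045)–(-1.30275, -2.2564, -0.0045)  len=0.0112
  (v16,v23,v20) [+-+] → (-1.29159, -2.2564, -0.0045)–(1.30275, -2.2564, -0.0045)  len=2.5943
  (v22,v2,v23) [++-] → (1.10892, -0.0096648, -0.0045)–(0.55725, -0.965197, -0.0045)  len=1.1034
  (v23,v2,v3) [-+-] → (1.10892, -0.0096648, -0.0045)–(1.1145, 0, -0.0045)  len=0.0112
  (v23,v3,v20) [--+] → (1.30833, -2.24674, -0.0045)–(1.30275, -2.2564, -0.0045)  len=0.0112
  (v20,v3,v0) [+-+] → (1.30833, -2.24674, -0.0045)–(2.6055, 0, -0.0045)  len=2.5943

Chained into 2 loop(s):
  loop 1: 12 segments, perimeter = 6.6870
  loop 2: 12 segments, perimeter = 15.6329
Total perimeter = 22.320
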